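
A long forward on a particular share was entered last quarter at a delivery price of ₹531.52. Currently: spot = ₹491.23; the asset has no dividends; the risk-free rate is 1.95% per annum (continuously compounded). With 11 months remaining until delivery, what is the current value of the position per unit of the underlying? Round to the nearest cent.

Current fair forward for the remaining 11 months: F = S·e^(r·T), r = 0.0195
F = 491.23 · e^(0.0195 × 11/12) = 491.23 × 1.018036 = 500.0898
Value of long forward = (F − K)·e^(−rT) = (500.0898 − 531.52) · e^(−0.0195·11/12)
= -31.4302 × 0.982284 = -30.87

-₹30.87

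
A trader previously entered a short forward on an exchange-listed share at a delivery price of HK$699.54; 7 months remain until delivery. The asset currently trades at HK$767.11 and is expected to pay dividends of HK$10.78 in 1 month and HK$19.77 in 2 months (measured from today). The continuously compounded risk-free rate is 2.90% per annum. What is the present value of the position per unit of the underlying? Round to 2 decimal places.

-HK$48.88

PV(remaining dividends) I = 10.78·e^(−0.0290·1/12) + 19.77·e^(−0.0290·2/12) = 30.4287
Current forward F = (S − I)·e^(rT) = (767.11 − 30.4287)·e^(0.0290·7/12) = 736.6813 × 1.017061 = 749.2498
Value (long) = (F − K)·e^(−rT) = (749.2498 − 699.54) × 0.983226 = 48.8760
Short position value = −(long value) = -HK$48.88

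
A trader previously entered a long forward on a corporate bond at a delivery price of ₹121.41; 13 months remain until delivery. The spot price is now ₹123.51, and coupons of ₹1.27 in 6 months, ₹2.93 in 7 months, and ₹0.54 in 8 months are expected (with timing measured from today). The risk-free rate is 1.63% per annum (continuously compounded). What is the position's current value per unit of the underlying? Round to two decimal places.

PV(remaining coupons) I = 1.27·e^(−0.0163·6/12) + 2.93·e^(−0.0163·7/12) + 0.54·e^(−0.0163·8/12) = 4.6961
Current forward F = (S − I)·e^(rT) = (123.51 − 4.6961)·e^(0.0163·13/12) = 118.8139 × 1.017815 = 120.9306
Value (long) = (F − K)·e^(−rT) = (120.9306 − 121.41) × 0.982497 = -0.4710
Value = -₹0.47

-₹0.47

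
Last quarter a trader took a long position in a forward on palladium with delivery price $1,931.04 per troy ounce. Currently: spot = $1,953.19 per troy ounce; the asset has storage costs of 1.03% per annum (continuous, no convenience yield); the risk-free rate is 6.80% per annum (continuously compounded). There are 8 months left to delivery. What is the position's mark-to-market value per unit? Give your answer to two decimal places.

$121.19 per troy ounce

Current fair forward for the remaining 8 months: F = S·e^((r + u)·T), (r + u) = 0.0680 + 0.0103 = 0.0783
F = 1953.19 · e^(0.0783 × 8/12) = 1953.19 × 1.05358644 = 2057.8545
Value of long forward = (F − K)·e^(−rT) = (2057.8545 − 1931.04) · e^(−0.0680·8/12)
= 126.8145 × 0.95567887 = 121.19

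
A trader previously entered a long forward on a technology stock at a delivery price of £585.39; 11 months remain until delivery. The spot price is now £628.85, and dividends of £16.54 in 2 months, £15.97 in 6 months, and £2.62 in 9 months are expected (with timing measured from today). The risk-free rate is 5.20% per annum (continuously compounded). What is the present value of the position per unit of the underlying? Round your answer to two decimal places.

PV(remaining dividends) I = 16.54·e^(−0.0520·2/12) + 15.97·e^(−0.0520·6/12) + 2.62·e^(−0.0520·9/12) = 34.4772
Current forward F = (S − I)·e^(rT) = (628.85 − 34.4772)·e^(0.0520·11/12) = 594.3728 × 1.048821 = 623.3907
Value (long) = (F − K)·e^(−rT) = (623.3907 − 585.39) × 0.953452 = 36.2318
Value = £36.23

£36.23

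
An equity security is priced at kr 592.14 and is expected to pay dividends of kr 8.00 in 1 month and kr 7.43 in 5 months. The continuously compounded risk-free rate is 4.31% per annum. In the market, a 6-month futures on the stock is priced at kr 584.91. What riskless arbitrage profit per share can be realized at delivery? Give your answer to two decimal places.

PV(dividends) I = 8.00·e^(−0.0431·1/12) + 7.43·e^(−0.0431·5/12) = 15.2691
Fair futures F* = (S − I)·e^(rT) = (592.14 − 15.2691)·e^0.021550 = 576.8709 × 1.021784 = 589.4375
Market kr 584.91 < fair 589.4375: forward underpriced → reverse cash-and-carry (short the stock, invest proceeds at r, pay the dividends, go long the forward).
Profit at T = |F_mkt − F*| = |584.91 − 589.4375| = kr 4.53 per share

kr 4.53 per share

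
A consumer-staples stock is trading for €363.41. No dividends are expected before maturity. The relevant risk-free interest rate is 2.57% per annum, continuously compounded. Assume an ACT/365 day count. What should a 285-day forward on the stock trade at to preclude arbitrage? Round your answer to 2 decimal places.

€370.78

F = S·e^(rT) = 363.41 · e^(0.0257 × 285/365)
= 363.41 · e^0.020067 = 363.41 × 1.020270
F = €370.78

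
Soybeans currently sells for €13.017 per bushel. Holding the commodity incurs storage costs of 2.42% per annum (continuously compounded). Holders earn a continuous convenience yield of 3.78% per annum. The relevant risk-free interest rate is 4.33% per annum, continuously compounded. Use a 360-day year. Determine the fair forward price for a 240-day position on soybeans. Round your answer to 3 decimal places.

€13.277 per bushel

Net carry = r + u − y = 0.0433 + 0.0242 − 0.0378 = 0.0297
F = S·e^((r+u−y)T) = 13.017 · e^(0.0297 × 240/360) = 13.017 · e^0.019800
= 13.017 × 1.019997 = €13.277 per bushel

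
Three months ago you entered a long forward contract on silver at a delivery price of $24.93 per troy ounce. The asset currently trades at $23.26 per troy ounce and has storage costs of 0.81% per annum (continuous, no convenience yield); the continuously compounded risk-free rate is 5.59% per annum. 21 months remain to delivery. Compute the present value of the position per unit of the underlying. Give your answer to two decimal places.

$0.99 per troy ounce

Current fair forward for the remaining 21 months: F = S·e^((r + u)·T), (r + u) = 0.0559 + 0.0081 = 0.0640
F = 23.26 · e^(0.0640 × 21/12) = 23.26 × 1.118513 = 26.0166
Value of long forward = (F − K)·e^(−rT) = (26.0166 − 24.93) · e^(−0.0559·21/12)
= 1.0866 × 0.906808 = 0.99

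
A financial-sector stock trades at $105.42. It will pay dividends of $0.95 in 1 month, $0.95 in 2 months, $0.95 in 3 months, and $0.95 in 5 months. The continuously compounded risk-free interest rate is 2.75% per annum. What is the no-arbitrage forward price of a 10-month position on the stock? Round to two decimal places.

$104.00

PV(dividends) I = 0.95·e^(−0.0275·1/12) + 0.95·e^(−0.0275·2/12) + 0.95·e^(−0.0275·3/12) + 0.95·e^(−0.0275·5/12)
I = 0.9478 + 0.9457 + 0.9435 + 0.9392 = 3.7762
F = (S − I)·e^(rT) = (105.42 − 3.7762) · e^(0.0275·10/12)
= 101.6438 · e^0.022917 = 101.6438 × 1.023182 = $104.00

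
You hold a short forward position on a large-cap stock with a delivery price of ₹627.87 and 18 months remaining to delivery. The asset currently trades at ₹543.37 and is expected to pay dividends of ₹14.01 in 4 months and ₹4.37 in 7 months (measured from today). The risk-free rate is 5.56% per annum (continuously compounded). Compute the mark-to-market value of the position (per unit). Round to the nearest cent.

₹52.24

PV(remaining dividends) I = 14.01·e^(−0.0556·4/12) + 4.37·e^(−0.0556·7/12) = 17.9833
Current forward F = (S − I)·e^(rT) = (543.37 − 17.9833)·e^(0.0556·18/12) = 525.3867 × 1.086977 = 571.0833
Value (long) = (F − K)·e^(−rT) = (571.0833 − 627.87) × 0.919983 = -52.2428
Short position value = −(long value) = ₹52.24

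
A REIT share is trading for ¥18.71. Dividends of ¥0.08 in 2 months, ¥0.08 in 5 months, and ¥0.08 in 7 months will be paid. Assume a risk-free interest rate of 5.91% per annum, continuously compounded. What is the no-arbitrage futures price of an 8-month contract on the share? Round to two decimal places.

¥19.22

PV(dividends) I = 0.08·e^(−0.0591·2/12) + 0.08·e^(−0.0591·5/12) + 0.08·e^(−0.0591·7/12)
I = 0.0792 + 0.0781 + 0.0773 = 0.2346
F = (S − I)·e^(rT) = (18.71 − 0.2346) · e^(0.0591·8/12)
= 18.4754 · e^0.039400 = 18.4754 × 1.040186 = ¥19.22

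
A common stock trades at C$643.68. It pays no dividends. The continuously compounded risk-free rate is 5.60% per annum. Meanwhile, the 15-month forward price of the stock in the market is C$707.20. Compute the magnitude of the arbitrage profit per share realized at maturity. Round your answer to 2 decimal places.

C$16.85 per share

Fair forward: F* = S·e^(carry·T), with carry = r = 0.0560
F* = 643.68 · e^(0.0560 × 15/12) = 643.68 · e^0.070000 = 643.68 × 1.072508 = C$690.3519
Market C$707.20 > fair C$690.3519: forward overpriced → cash-and-carry (buy spot, short the forward).
At maturity, profit = |F_mkt − F*| = |707.20 − 690.3519| = C$16.85 per share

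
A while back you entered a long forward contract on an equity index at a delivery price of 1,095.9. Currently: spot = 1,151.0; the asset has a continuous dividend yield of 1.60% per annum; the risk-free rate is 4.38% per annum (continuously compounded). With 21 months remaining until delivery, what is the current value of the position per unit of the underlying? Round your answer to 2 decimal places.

Current fair forward for the remaining 21 months: F = S·e^((r − q)·T), (r − q) = 0.0438 − 0.0160 = 0.0278
F = 1151.0 · e^(0.0278 × 21/12) = 1151.0 × 1.04985284 = 1208.3806
Value of long forward = (F − K)·e^(−rT) = (1208.3806 − 1095.9) · e^(−0.0438·21/12)
= 112.4806 × 0.92621397 = 104.18

104.18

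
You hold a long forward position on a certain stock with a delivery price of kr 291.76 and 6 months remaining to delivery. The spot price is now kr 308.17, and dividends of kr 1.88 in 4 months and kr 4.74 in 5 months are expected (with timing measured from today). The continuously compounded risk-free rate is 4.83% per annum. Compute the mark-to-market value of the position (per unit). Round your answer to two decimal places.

kr 16.88

PV(remaining dividends) I = 1.88·e^(−0.0483·4/12) + 4.74·e^(−0.0483·5/12) = 6.4955
Current forward F = (S − I)·e^(rT) = (308.17 − 6.4955)·e^(0.0483·6/12) = 301.6745 × 1.024444 = 309.0486
Value (long) = (F − K)·e^(−rT) = (309.0486 − 291.76) × 0.976139 = 16.8761
Value = kr 16.88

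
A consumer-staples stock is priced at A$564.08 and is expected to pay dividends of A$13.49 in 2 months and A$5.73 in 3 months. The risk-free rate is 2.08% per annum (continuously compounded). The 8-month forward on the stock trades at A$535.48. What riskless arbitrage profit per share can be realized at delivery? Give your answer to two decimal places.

A$17.07 per share

PV(dividends) I = 13.49·e^(−0.0208·2/12) + 5.73·e^(−0.0208·3/12) = 19.1436
Fair forward F* = (S − I)·e^(rT) = (564.08 − 19.1436)·e^0.013867 = 544.9364 × 1.013964 = 552.5459
Market A$535.48 < fair 552.5459: forward underpriced → reverse cash-and-carry (short the stock, invest proceeds at r, pay the dividends, go long the forward).
Profit at T = |F_mkt − F*| = |535.48 − 552.5459| = A$17.07 per share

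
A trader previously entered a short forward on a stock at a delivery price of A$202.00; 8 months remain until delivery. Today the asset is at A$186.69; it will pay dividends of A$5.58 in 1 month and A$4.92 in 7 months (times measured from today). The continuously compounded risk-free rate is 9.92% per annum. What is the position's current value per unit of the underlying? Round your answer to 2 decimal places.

A$12.56

PV(remaining dividends) I = 5.58·e^(−0.0992·1/12) + 4.92·e^(−0.0992·7/12) = 10.1774
Current forward F = (S − I)·e^(rT) = (186.69 − 10.1774)·e^(0.0992·8/12) = 176.5126 × 1.068369 = 188.5806
Value (long) = (F − K)·e^(−rT) = (188.5806 − 202.00) × 0.936006 = -12.5606
Short position value = −(long value) = A$12.56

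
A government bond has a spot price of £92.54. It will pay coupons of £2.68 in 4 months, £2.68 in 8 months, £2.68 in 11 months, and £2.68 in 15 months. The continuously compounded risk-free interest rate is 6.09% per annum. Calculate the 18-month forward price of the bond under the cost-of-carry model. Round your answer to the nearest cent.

PV(coupons) I = 2.68·e^(−0.0609·4/12) + 2.68·e^(−0.0609·8/12) + 2.68·e^(−0.0609·11/12) + 2.68·e^(−0.0609·15/12)
I = 2.6261 + 2.5734 + 2.5345 + 2.4836 = 10.2176
F = (S − I)·e^(rT) = (92.54 − 10.2176) · e^(0.0609·18/12)
= 82.3224 · e^0.091350 = 82.3224 × 1.095652 = £90.20

£90.20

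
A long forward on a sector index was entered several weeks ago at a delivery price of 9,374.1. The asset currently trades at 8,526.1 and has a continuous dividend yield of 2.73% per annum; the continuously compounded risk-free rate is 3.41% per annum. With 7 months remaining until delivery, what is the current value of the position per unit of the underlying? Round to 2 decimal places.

Current fair forward for the remaining 7 months: F = S·e^((r − q)·T), (r − q) = 0.0341 − 0.0273 = 0.0068
F = 8526.1 · e^(0.0068 × 7/12) = 8526.1 × 1.00397454 = 8559.9873
Value of long forward = (F − K)·e^(−rT) = (8559.9873 − 9374.1) · e^(−0.0341·7/12)
= -814.1127 × 0.98030487 = -798.08

-798.08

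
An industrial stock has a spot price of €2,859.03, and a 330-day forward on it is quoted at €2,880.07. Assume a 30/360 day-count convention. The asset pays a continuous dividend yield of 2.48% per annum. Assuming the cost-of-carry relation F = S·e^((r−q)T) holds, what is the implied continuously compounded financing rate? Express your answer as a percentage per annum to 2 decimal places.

3.28%

From F = S·e^((r−q)T): (r − q) = ln(F/S)/T
ln(2880.07/2859.03) = ln(1.007359) = 0.007332
(r − q) = 0.007332 / (330/360) = 0.007999
r = ln(F/S)/T + q = 0.007999 + 0.0248 = 0.032799
r = 3.28%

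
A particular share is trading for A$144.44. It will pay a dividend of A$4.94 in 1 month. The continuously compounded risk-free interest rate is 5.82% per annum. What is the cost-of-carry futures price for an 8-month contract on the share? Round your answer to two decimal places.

A$145.04

PV(dividends) I = 4.94·e^(−0.0582·1/12)
I = 4.9161
F = (S − I)·e^(rT) = (144.44 − 4.9161) · e^(0.0582·8/12)
= 139.5239 · e^0.038800 = 139.5239 × 1.039563 = A$145.04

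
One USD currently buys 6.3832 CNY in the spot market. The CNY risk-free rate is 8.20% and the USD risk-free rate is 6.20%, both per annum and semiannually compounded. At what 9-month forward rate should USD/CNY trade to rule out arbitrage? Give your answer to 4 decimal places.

6.4763

By covered interest parity, F = S · (1+r_CNY/2)^(2T) / (1+r_USD/2)^(2T)
= 6.3832 × 1.062126 / 1.046859 = 6.3832 × 1.014584
F = 6.4763 CNY per USD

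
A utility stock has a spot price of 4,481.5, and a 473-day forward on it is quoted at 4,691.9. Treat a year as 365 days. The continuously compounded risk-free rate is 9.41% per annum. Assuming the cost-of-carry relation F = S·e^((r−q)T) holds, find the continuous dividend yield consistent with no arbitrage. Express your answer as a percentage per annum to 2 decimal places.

5.87%

From F = S·e^((r−q)T): (r − q) = ln(F/S)/T
ln(4691.9/4481.5) = ln(1.046949) = 0.045880
(r − q) = 0.045880 / (473/365) = 0.035404
q = r − ln(F/S)/T = 0.0941 − 0.035404 = 0.058696
q = 5.87%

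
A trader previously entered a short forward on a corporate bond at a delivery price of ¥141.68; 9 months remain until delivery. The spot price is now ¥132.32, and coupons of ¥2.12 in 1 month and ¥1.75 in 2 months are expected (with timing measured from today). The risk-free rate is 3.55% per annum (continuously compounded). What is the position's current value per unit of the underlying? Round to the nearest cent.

¥9.49

PV(remaining coupons) I = 2.12·e^(−0.0355·1/12) + 1.75·e^(−0.0355·2/12) = 3.8534
Current forward F = (S − I)·e^(rT) = (132.32 − 3.8534)·e^(0.0355·9/12) = 128.4666 × 1.026983 = 131.9330
Value (long) = (F − K)·e^(−rT) = (131.9330 − 141.68) × 0.973726 = -9.4909
Short position value = −(long value) = ¥9.49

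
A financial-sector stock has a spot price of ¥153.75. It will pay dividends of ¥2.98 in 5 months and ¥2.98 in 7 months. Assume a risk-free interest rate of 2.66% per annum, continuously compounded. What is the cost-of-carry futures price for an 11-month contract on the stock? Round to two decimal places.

PV(dividends) I = 2.98·e^(−0.0266·5/12) + 2.98·e^(−0.0266·7/12)
I = 2.9472 + 2.9341 = 5.8813
F = (S − I)·e^(rT) = (153.75 − 5.8813) · e^(0.0266·11/12)
= 147.8687 · e^0.024383 = 147.8687 × 1.024683 = ¥151.52

¥151.52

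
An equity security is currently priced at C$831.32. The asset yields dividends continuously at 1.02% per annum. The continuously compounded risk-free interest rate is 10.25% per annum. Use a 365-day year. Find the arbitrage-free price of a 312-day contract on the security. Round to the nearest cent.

F = S·e^((r − q)T) = 831.32 · e^((0.1025 − 0.0102) × 312/365)
= 831.32 · e^0.078898 = 831.32 × 1.082094
F = C$899.57

C$899.57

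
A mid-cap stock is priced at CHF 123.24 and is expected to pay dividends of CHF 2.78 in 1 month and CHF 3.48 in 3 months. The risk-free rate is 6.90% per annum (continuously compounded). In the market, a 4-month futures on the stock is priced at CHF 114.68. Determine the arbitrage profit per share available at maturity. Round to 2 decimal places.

PV(dividends) I = 2.78·e^(−0.0690·1/12) + 3.48·e^(−0.0690·3/12) = 6.1845
Fair futures F* = (S − I)·e^(rT) = (123.24 − 6.1845)·e^0.023000 = 117.0555 × 1.023267 = 119.7790
Market CHF 114.68 < fair 119.7790: forward underpriced → reverse cash-and-carry (short the stock, invest proceeds at r, pay the dividends, go long the forward).
Profit at T = |F_mkt − F*| = |114.68 − 119.7790| = CHF 5.10 per share

CHF 5.10 per share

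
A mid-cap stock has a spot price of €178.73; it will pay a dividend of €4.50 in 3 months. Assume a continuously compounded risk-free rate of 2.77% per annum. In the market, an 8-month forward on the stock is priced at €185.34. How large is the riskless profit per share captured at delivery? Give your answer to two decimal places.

€7.83 per share

PV(dividends) I = 4.50·e^(−0.0277·3/12) = 4.4689
Fair forward F* = (S − I)·e^(rT) = (178.73 − 4.4689)·e^0.018467 = 174.2611 × 1.018639 = 177.5092
Market €185.34 > fair 177.5092: forward overpriced → cash-and-carry (borrow at r, buy the stock and collect the dividends, short the forward).
Profit at T = |F_mkt − F*| = |185.34 − 177.5092| = €7.83 per share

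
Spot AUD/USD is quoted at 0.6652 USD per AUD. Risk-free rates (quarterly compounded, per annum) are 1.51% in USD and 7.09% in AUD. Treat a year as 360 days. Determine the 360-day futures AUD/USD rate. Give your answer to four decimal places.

0.6295

By covered interest parity, F = S · (1+r_USD/4)^(4T) / (1+r_AUD/4)^(4T)
= 0.6652 × 1.015186 / 1.072807 = 0.6652 × 0.946290
F = 0.6295 USD per AUD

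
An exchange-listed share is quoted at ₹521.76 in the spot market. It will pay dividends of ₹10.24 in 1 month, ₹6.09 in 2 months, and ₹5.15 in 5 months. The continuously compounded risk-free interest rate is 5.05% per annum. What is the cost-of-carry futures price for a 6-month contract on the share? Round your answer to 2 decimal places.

₹513.28

PV(dividends) I = 10.24·e^(−0.0505·1/12) + 6.09·e^(−0.0505·2/12) + 5.15·e^(−0.0505·5/12)
I = 10.1970 + 6.0390 + 5.0428 = 21.2788
F = (S − I)·e^(rT) = (521.76 − 21.2788) · e^(0.0505·6/12)
= 500.4812 · e^0.025250 = 500.4812 × 1.025571 = ₹513.28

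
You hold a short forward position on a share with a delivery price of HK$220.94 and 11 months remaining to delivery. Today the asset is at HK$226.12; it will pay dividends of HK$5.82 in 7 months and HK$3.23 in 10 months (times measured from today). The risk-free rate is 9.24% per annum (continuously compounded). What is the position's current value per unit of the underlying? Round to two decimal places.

PV(remaining dividends) I = 5.82·e^(−0.0924·7/12) + 3.23·e^(−0.0924·10/12) = 8.5052
Current forward F = (S − I)·e^(rT) = (226.12 − 8.5052)·e^(0.0924·11/12) = 217.6148 × 1.088391 = 236.8500
Value (long) = (F − K)·e^(−rT) = (236.8500 − 220.94) × 0.918788 = 14.6179
Short position value = −(long value) = -HK$14.62

-HK$14.62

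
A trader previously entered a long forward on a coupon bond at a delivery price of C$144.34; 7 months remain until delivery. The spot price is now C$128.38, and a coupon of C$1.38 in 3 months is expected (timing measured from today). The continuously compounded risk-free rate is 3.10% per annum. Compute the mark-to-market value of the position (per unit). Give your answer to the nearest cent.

PV(remaining coupons) I = 1.38·e^(−0.0310·3/12) = 1.3693
Current forward F = (S − I)·e^(rT) = (128.38 − 1.3693)·e^(0.0310·7/12) = 127.0107 × 1.018248 = 129.3284
Value (long) = (F − K)·e^(−rT) = (129.3284 − 144.34) × 0.982079 = -14.7426
Value = -C$14.74

-C$14.74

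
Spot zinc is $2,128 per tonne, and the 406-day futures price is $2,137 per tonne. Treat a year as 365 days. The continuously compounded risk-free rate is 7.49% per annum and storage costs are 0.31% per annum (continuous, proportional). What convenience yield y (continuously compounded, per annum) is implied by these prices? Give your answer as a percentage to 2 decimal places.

7.42%

F = S·e^((r+u−y)T) ⇒ (r+u−y) = ln(F/S)/T
ln(2137/2128) = 0.004220; /T ⇒ 0.003794
y = r + u − ln(F/S)/T = 0.0749 + 0.0031 − 0.003794 = 0.074206
y = 7.42%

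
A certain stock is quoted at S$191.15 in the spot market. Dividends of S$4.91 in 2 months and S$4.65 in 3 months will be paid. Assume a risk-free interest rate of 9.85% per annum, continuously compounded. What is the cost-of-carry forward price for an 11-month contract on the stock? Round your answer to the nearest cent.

S$198.96

PV(dividends) I = 4.91·e^(−0.0985·2/12) + 4.65·e^(−0.0985·3/12)
I = 4.8301 + 4.5369 = 9.3670
F = (S − I)·e^(rT) = (191.15 − 9.3670) · e^(0.0985·11/12)
= 181.7830 · e^0.090292 = 181.7830 × 1.094494 = S$198.96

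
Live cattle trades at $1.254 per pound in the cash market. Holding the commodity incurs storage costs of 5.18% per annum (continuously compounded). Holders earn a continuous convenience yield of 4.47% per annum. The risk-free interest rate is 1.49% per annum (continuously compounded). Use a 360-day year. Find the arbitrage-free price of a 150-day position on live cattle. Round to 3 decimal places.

$1.266 per pound

Net carry = r + u − y = 0.0149 + 0.0518 − 0.0447 = 0.0220
F = S·e^((r+u−y)T) = 1.254 · e^(0.0220 × 150/360) = 1.254 · e^0.009167
= 1.254 × 1.009209 = $1.266 per pound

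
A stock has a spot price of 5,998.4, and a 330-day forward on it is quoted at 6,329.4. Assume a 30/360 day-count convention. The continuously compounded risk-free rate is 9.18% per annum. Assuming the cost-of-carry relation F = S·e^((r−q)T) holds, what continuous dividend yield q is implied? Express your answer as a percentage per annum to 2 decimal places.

From F = S·e^((r−q)T): (r − q) = ln(F/S)/T
ln(6329.4/5998.4) = ln(1.055181) = 0.053712
(r − q) = 0.053712 / (330/360) = 0.058595
q = r − ln(F/S)/T = 0.0918 − 0.058595 = 0.033205
q = 3.32%

3.32%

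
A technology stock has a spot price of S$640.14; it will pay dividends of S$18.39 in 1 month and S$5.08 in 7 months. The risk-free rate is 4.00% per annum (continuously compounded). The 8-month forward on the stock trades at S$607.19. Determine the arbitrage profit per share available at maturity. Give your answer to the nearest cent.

S$26.33 per share

PV(dividends) I = 18.39·e^(−0.0400·1/12) + 5.08·e^(−0.0400·7/12) = 23.2916
Fair forward F* = (S − I)·e^(rT) = (640.14 − 23.2916)·e^0.026667 = 616.8484 × 1.027026 = 633.5193
Market S$607.19 < fair 633.5193: forward underpriced → reverse cash-and-carry (short the stock, invest proceeds at r, pay the dividends, go long the forward).
Profit at T = |F_mkt − F*| = |607.19 − 633.5193| = S$26.33 per share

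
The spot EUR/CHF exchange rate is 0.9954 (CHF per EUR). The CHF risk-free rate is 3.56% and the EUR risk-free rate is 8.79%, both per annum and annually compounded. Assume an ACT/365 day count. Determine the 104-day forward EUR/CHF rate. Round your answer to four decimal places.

By covered interest parity, F = S · (1+r_CHF)^T / (1+r_EUR)^T
= 0.9954 × 1.010017 / 1.024296 = 0.9954 × 0.986060
F = 0.9815 CHF per EUR

0.9815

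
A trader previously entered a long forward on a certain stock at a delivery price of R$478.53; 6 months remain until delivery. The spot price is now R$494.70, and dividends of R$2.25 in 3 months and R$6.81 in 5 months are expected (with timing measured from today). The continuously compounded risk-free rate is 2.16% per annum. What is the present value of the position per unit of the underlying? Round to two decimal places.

R$12.32

PV(remaining dividends) I = 2.25·e^(−0.0216·3/12) + 6.81·e^(−0.0216·5/12) = 8.9869
Current forward F = (S − I)·e^(rT) = (494.70 − 8.9869)·e^(0.0216·6/12) = 485.7131 × 1.010859 = 490.9875
Value (long) = (F − K)·e^(−rT) = (490.9875 − 478.53) × 0.989258 = 12.3237
Value = R$12.32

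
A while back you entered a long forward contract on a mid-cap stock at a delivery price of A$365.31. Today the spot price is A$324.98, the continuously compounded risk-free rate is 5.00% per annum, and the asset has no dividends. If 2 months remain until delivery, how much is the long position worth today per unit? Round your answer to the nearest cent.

-A$37.30

Current fair forward for the remaining 2 months: F = S·e^(r·T), r = 0.0500
F = 324.98 · e^(0.0500 × 2/12) = 324.98 × 1.008368 = 327.6994
Value of long forward = (F − K)·e^(−rT) = (327.6994 − 365.31) · e^(−0.0500·2/12)
= -37.6106 × 0.991701 = -37.30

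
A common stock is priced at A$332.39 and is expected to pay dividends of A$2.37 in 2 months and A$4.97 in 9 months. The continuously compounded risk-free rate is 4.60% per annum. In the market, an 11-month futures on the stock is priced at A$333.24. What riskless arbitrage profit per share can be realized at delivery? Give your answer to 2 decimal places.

PV(dividends) I = 2.37·e^(−0.0460·2/12) + 4.97·e^(−0.0460·9/12) = 7.1534
Fair futures F* = (S − I)·e^(rT) = (332.39 − 7.1534)·e^0.042167 = 325.2366 × 1.043069 = 339.2442
Market A$333.24 < fair 339.2442: forward underpriced → reverse cash-and-carry (short the stock, invest proceeds at r, pay the dividends, go long the forward).
Profit at T = |F_mkt − F*| = |333.24 − 339.2442| = A$6.00 per share

A$6.00 per share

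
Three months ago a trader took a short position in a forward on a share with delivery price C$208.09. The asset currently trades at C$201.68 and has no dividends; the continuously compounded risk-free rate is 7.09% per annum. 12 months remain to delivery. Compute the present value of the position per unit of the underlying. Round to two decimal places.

Current fair forward for the remaining 12 months: F = S·e^(r·T), r = 0.0709
F = 201.68 · e^(0.0709 × 12/12) = 201.68 × 1.073474 = 216.4982
Value of long forward = (F − K)·e^(−rT) = (216.4982 − 208.09) · e^(−0.0709·12/12)
= 8.4082 × 0.931555 = 7.83
Short position value = −(long value) = -C$7.83

-C$7.83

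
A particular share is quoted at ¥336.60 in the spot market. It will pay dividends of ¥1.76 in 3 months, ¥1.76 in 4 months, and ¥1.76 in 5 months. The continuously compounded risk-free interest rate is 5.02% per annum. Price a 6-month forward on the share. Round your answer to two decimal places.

PV(dividends) I = 1.76·e^(−0.0502·3/12) + 1.76·e^(−0.0502·4/12) + 1.76·e^(−0.0502·5/12)
I = 1.7381 + 1.7308 + 1.7236 = 5.1925
F = (S − I)·e^(rT) = (336.60 − 5.1925) · e^(0.0502·6/12)
= 331.4075 · e^0.025100 = 331.4075 × 1.025418 = ¥339.83

¥339.83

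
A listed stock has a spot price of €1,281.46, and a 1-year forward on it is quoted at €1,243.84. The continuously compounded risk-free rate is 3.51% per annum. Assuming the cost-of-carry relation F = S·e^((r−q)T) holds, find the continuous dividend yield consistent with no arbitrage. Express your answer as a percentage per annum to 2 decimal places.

6.49%

From F = S·e^((r−q)T): (r − q) = ln(F/S)/T
ln(1243.84/1281.46) = ln(0.970643) = -0.029797
(r − q) = -0.029797 / (1) = -0.029797
q = r − ln(F/S)/T = 0.0351 + 0.029797 = 0.064897
q = 6.49%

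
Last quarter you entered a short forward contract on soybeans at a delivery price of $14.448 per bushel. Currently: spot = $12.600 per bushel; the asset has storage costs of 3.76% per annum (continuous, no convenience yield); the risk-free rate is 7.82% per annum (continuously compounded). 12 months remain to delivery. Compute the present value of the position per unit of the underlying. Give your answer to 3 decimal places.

$0.278 per bushel

Current fair forward for the remaining 12 months: F = S·e^((r + u)·T), (r + u) = 0.0782 + 0.0376 = 0.1158
F = 12.600 · e^(0.1158 × 12/12) = 12.600 × 1.122771 = 14.1469
Value of long forward = (F − K)·e^(−rT) = (14.1469 − 14.448) · e^(−0.0782·12/12)
= -0.3011 × 0.924779 = -0.278
Short position value = −(long value) = $0.278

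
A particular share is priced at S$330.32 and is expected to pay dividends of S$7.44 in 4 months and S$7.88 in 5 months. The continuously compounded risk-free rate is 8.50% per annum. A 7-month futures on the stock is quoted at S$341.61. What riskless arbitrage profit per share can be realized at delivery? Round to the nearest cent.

S$10.09 per share

PV(dividends) I = 7.44·e^(−0.0850·4/12) + 7.88·e^(−0.0850·5/12) = 14.8380
Fair futures F* = (S − I)·e^(rT) = (330.32 − 14.8380)·e^0.049583 = 315.4820 × 1.050833 = 331.5189
Market S$341.61 > fair 331.5189: forward overpriced → cash-and-carry (borrow at r, buy the stock and collect the dividends, short the forward).
Profit at T = |F_mkt − F*| = |341.61 − 331.5189| = S$10.09 per share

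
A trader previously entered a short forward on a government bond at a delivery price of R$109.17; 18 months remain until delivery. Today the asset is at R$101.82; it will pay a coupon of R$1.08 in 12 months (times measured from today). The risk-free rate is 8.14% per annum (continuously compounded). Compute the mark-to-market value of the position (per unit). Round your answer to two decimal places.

PV(remaining coupons) I = 1.08·e^(−0.0814·12/12) = 0.9956
Current forward F = (S − I)·e^(rT) = (101.82 − 0.9956)·e^(0.0814·18/12) = 100.8244 × 1.129867 = 113.9182
Value (long) = (F − K)·e^(−rT) = (113.9182 − 109.17) × 0.885060 = 4.2024
Short position value = −(long value) = -R$4.20

-R$4.20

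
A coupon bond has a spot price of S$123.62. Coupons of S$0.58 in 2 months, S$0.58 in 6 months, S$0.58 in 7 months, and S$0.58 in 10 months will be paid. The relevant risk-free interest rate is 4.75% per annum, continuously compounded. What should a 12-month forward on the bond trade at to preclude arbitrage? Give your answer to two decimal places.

S$127.26

PV(coupons) I = 0.58·e^(−0.0475·2/12) + 0.58·e^(−0.0475·6/12) + 0.58·e^(−0.0475·7/12) + 0.58·e^(−0.0475·10/12)
I = 0.5754 + 0.5664 + 0.5641 + 0.5575 = 2.2634
F = (S − I)·e^(rT) = (123.62 − 2.2634) · e^(0.0475·12/12)
= 121.3566 · e^0.047500 = 121.3566 × 1.048646 = S$127.26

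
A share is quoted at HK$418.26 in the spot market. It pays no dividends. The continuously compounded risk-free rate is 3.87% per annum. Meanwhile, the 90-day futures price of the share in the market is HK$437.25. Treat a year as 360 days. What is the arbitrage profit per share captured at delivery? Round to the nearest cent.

HK$14.92 per share

Fair futures: F* = S·e^(carry·T), with carry = r = 0.0387
F* = 418.26 · e^(0.0387 × 90/360) = 418.26 · e^0.009675 = 418.26 × 1.009722 = HK$422.3263
Market HK$437.25 > fair HK$422.3263: forward overpriced → cash-and-carry (buy spot, short the forward).
At maturity, profit = |F_mkt − F*| = |437.25 − 422.3263| = HK$14.92 per share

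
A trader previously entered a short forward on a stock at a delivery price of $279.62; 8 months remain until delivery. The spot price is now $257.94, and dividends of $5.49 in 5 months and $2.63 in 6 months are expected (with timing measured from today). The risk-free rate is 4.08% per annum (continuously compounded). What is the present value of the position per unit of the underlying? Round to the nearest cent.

$22.15

PV(remaining dividends) I = 5.49·e^(−0.0408·5/12) + 2.63·e^(−0.0408·6/12) = 7.9744
Current forward F = (S − I)·e^(rT) = (257.94 − 7.9744)·e^(0.0408·8/12) = 249.9656 × 1.027573 = 256.8579
Value (long) = (F − K)·e^(−rT) = (256.8579 − 279.62) × 0.973167 = -22.1513
Short position value = −(long value) = $22.15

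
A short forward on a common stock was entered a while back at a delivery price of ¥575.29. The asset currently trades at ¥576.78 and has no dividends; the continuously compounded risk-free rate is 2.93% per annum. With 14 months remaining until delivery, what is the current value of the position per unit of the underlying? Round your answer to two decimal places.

Current fair forward for the remaining 14 months: F = S·e^(r·T), r = 0.0293
F = 576.78 · e^(0.0293 × 14/12) = 576.78 × 1.034774 = 596.8369
Value of long forward = (F − K)·e^(−rT) = (596.8369 − 575.29) · e^(−0.0293·14/12)
= 21.5469 × 0.966394 = 20.82
Short position value = −(long value) = -¥20.82

-¥20.82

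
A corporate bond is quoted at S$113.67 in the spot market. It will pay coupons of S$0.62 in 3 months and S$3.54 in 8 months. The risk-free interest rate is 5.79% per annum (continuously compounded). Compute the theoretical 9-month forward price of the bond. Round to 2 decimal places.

S$114.52

PV(coupons) I = 0.62·e^(−0.0579·3/12) + 3.54·e^(−0.0579·8/12)
I = 0.6111 + 3.4060 = 4.0171
F = (S − I)·e^(rT) = (113.67 − 4.0171) · e^(0.0579·9/12)
= 109.6529 · e^0.043425 = 109.6529 × 1.044382 = S$114.52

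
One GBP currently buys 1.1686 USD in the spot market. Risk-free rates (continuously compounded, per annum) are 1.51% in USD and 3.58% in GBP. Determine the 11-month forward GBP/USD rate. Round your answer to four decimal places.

1.1466

F = S·e^((r_USD − r_GBP)T) = 1.1686 · e^((0.0151 − 0.0358) × 11/12)
= 1.1686 · e^-0.018975 = 1.1686 × 0.981204
F = 1.1466 USD per GBP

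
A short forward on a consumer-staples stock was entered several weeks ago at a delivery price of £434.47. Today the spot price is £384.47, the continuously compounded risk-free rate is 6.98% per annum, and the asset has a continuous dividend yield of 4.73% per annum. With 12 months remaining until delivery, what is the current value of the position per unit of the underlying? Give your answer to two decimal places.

£38.47

Current fair forward for the remaining 12 months: F = S·e^((r − q)·T), (r − q) = 0.0698 − 0.0473 = 0.0225
F = 384.47 · e^(0.0225 × 12/12) = 384.47 × 1.022755 = 393.2186
Value of long forward = (F − K)·e^(−rT) = (393.2186 − 434.47) · e^(−0.0698·12/12)
= -41.2514 × 0.932580 = -38.47
Short position value = −(long value) = £38.47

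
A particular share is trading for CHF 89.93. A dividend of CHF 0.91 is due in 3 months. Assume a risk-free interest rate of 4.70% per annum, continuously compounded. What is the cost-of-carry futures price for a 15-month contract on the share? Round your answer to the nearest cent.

CHF 94.42

PV(dividends) I = 0.91·e^(−0.0470·3/12)
I = 0.8994
F = (S − I)·e^(rT) = (89.93 − 0.8994) · e^(0.0470·15/12)
= 89.0306 · e^0.058750 = 89.0306 × 1.060510 = CHF 94.42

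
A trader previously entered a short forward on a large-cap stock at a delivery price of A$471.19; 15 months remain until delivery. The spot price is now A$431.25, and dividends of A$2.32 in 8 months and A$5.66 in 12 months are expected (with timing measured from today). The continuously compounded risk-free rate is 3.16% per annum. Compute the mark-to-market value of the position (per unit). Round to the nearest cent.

A$29.45

PV(remaining dividends) I = 2.32·e^(−0.0316·8/12) + 5.66·e^(−0.0316·12/12) = 7.7556
Current forward F = (S − I)·e^(rT) = (431.25 − 7.7556)·e^(0.0316·15/12) = 423.4944 × 1.040290 = 440.5570
Value (long) = (F − K)·e^(−rT) = (440.5570 − 471.19) × 0.961270 = -29.4466
Short position value = −(long value) = A$29.45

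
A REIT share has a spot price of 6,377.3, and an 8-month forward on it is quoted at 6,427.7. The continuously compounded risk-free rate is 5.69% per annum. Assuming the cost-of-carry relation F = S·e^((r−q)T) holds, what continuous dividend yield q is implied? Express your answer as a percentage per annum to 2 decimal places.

4.51%

From F = S·e^((r−q)T): (r − q) = ln(F/S)/T
ln(6427.7/6377.3) = ln(1.007903) = 0.007872
(r − q) = 0.007872 / (8/12) = 0.011808
q = r − ln(F/S)/T = 0.0569 − 0.011808 = 0.045092
q = 4.51%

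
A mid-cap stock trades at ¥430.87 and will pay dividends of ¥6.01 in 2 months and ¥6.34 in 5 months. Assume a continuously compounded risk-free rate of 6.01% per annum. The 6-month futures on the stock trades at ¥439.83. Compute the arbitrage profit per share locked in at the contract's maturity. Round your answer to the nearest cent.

¥8.32 per share

PV(dividends) I = 6.01·e^(−0.0601·2/12) + 6.34·e^(−0.0601·5/12) = 12.1333
Fair futures F* = (S − I)·e^(rT) = (430.87 − 12.1333)·e^0.030050 = 418.7367 × 1.030506 = 431.5107
Market ¥439.83 > fair 431.5107: forward overpriced → cash-and-carry (borrow at r, buy the stock and collect the dividends, short the forward).
Profit at T = |F_mkt − F*| = |439.83 − 431.5107| = ¥8.32 per share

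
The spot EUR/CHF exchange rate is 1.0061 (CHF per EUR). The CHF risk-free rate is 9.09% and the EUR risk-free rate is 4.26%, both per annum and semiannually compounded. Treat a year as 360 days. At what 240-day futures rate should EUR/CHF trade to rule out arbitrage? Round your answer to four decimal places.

By covered interest parity, F = S · (1+r_CHF/2)^(2T) / (1+r_EUR/2)^(2T)
= 1.0061 × 1.061054 / 1.028500 = 1.0061 × 1.031652
F = 1.0379 CHF per EUR

1.0379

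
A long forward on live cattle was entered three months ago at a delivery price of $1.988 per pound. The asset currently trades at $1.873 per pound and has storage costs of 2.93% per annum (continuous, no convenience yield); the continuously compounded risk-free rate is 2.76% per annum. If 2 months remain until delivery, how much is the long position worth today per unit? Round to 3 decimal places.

Current fair forward for the remaining 2 months: F = S·e^((r + u)·T), (r + u) = 0.0276 + 0.0293 = 0.0569
F = 1.873 · e^(0.0569 × 2/12) = 1.873 × 1.009528 = 1.8908
Value of long forward = (F − K)·e^(−rT) = (1.8908 − 1.988) · e^(−0.0276·2/12)
= -0.0972 × 0.995411 = -0.097

-$0.097 per pound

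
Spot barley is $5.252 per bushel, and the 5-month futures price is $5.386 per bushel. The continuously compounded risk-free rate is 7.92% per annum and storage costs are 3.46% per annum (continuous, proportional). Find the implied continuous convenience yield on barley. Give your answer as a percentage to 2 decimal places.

5.33%

F = S·e^((r+u−y)T) ⇒ (r+u−y) = ln(F/S)/T
ln(5.386/5.252) = 0.025194; /T ⇒ 0.060466
y = r + u − ln(F/S)/T = 0.0792 + 0.0346 − 0.060466 = 0.053334
y = 5.33%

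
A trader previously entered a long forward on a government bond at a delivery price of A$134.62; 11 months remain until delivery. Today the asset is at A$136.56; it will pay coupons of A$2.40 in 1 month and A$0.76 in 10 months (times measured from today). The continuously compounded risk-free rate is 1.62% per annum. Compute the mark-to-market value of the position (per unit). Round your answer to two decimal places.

A$0.78

PV(remaining coupons) I = 2.40·e^(−0.0162·1/12) + 0.76·e^(−0.0162·10/12) = 3.1466
Current forward F = (S − I)·e^(rT) = (136.56 − 3.1466)·e^(0.0162·11/12) = 133.4134 × 1.014961 = 135.4094
Value (long) = (F − K)·e^(−rT) = (135.4094 − 134.62) × 0.985260 = 0.7778
Value = A$0.78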